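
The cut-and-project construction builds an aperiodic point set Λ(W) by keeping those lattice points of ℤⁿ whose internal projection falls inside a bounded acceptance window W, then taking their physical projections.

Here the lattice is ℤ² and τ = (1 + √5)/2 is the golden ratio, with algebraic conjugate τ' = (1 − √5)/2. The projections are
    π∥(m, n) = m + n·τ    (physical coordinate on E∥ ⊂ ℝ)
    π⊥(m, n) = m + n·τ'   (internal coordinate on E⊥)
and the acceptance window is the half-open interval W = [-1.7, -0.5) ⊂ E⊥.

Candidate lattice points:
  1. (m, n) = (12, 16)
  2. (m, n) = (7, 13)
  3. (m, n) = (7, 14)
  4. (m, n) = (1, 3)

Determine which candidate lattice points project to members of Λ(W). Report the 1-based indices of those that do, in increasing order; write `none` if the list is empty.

2, 3, 4

Compute τ' = (1−√5)/2 = -0.618034, so π⊥(m,n) = m -0.618034·n.
#1 (12,16): internal coord 12 + (16)·τ' = +2.111456; +2.111456 ∉ [-1.7, -0.5) → out
#2 (7,13): internal coord 7 + (13)·τ' = -1.034442; -1.034442 ∈ [-1.7, -0.5) → IN Λ
#3 (7,14): internal coord 7 + (14)·τ' = -1.652476; -1.652476 ∈ [-1.7, -0.5) → IN Λ
#4 (1,3): internal coord 1 + (3)·τ' = -0.854102; -0.854102 ∈ [-1.7, -0.5) → IN Λ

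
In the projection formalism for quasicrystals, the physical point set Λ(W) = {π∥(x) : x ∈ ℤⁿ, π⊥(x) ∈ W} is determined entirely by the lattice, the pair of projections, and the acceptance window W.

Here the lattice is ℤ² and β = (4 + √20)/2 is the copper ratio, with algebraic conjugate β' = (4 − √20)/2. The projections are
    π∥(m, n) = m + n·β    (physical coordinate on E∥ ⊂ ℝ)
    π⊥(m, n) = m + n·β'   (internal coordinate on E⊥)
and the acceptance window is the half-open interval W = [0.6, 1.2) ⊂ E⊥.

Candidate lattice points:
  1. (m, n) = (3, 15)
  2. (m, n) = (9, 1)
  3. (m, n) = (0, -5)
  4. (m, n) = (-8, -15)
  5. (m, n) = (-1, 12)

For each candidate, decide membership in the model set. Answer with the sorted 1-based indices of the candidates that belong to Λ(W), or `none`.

β' = (4−√20)/2 ≈ -0.2361.
[1] lift (3,15): star map gives -0.5410; window check 0.6 ≤ -0.5410 < 1.2 is false → out
[2] lift (9,1): star map gives 8.7639; window check 0.6 ≤ 8.7639 < 1.2 is false → out
[3] lift (0,-5): star map gives 1.1803; window check 0.6 ≤ 1.1803 < 1.2 is true → IN Λ
[4] lift (-8,-15): star map gives -4.4590; window check 0.6 ≤ -4.4590 < 1.2 is false → out
[5] lift (-1,12): star map gives -3.8328; window check 0.6 ≤ -3.8328 < 1.2 is false → out

3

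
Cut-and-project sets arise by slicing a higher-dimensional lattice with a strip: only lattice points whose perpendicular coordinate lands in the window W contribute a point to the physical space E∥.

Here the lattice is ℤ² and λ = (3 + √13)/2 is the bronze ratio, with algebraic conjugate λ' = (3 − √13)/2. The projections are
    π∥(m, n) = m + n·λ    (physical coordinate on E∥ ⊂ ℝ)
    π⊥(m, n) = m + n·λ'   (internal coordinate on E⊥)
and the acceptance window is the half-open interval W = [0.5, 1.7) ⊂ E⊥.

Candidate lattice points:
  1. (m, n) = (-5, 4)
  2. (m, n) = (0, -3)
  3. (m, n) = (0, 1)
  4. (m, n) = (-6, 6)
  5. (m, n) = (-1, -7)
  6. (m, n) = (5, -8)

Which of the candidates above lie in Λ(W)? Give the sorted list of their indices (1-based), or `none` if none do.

Compute λ' = (3−√13)/2 = -0.302776, so π⊥(m,n) = m -0.302776·n.
#1 (-5,4): internal coord -5 + (4)·λ' = -6.211103; -6.211103 ∉ [0.5, 1.7) → out
#2 (0,-3): internal coord 0 + (-3)·λ' = +0.908327; +0.908327 ∈ [0.5, 1.7) → IN Λ
#3 (0,1): internal coord 0 + (1)·λ' = -0.302776; -0.302776 ∉ [0.5, 1.7) → out
#4 (-6,6): internal coord -6 + (6)·λ' = -7.816654; -7.816654 ∉ [0.5, 1.7) → out
#5 (-1,-7): internal coord -1 + (-7)·λ' = +1.119429; +1.119429 ∈ [0.5, 1.7) → IN Λ
#6 (5,-8): internal coord 5 + (-8)·λ' = +7.422205; +7.422205 ∉ [0.5, 1.7) → out

2, 5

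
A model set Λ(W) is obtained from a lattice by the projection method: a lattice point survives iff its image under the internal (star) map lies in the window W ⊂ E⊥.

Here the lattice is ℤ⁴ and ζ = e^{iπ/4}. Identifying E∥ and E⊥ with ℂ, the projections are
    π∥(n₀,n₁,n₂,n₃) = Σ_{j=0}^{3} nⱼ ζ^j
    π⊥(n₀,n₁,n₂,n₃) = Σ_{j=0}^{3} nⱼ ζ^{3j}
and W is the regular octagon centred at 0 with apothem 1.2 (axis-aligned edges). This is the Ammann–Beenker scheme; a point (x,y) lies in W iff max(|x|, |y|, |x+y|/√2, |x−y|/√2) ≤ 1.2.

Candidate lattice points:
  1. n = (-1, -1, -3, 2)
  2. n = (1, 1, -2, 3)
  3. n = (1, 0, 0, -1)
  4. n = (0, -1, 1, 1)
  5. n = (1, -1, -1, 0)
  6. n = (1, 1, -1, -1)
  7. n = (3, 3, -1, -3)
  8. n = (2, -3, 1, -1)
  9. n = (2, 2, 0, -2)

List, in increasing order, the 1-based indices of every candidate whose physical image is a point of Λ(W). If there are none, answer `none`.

3, 6, 9

Internal map: ζ^{3j} for j=0..3 gives (1,0), (−√2/2,√2/2), (0,−1), (√2/2,√2/2).
#1 (-1, -1, -3, 2): internal (1.121320, 3.707107); octagon support 3.707107 vs apothem 1.2 → ∉ W
#2 (1, 1, -2, 3): internal (2.414214, 4.828427); octagon support 5.121320 vs apothem 1.2 → ∉ W
#3 (1, 0, 0, -1): internal (0.292893, -0.707107); octagon support 0.707107 vs apothem 1.2 → ∈ W
#4 (0, -1, 1, 1): internal (1.414214, -1.000000); octagon support 1.707107 vs apothem 1.2 → ∉ W
#5 (1, -1, -1, 0): internal (1.707107, 0.292893); octagon support 1.707107 vs apothem 1.2 → ∉ W
#6 (1, 1, -1, -1): internal (-0.414214, 1.000000); octagon support 1.000000 vs apothem 1.2 → ∈ W
#7 (3, 3, -1, -3): internal (-1.242641, 1.000000); octagon support 1.585786 vs apothem 1.2 → ∉ W
#8 (2, -3, 1, -1): internal (3.414214, -3.828427); octagon support 5.121320 vs apothem 1.2 → ∉ W
#9 (2, 2, 0, -2): internal (-0.828427, 0.000000); octagon support 0.828427 vs apothem 1.2 → ∈ W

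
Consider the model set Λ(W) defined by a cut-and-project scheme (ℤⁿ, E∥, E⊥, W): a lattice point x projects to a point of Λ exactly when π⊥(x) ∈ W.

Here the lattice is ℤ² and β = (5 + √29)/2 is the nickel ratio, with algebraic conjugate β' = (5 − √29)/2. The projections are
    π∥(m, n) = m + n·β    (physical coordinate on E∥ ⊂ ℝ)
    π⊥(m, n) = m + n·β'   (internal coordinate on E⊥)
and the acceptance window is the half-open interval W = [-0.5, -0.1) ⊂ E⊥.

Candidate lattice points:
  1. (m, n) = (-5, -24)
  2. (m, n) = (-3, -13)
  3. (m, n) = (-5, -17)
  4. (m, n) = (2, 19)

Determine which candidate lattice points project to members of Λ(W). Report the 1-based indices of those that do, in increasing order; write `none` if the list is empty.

1, 2

Numerically β ≈ 5.192582 and β' = −1/β ≈ -0.192582.
candidate 1: (m,n)=(-5,-24) → π∥ = -5-24·β ≈ -129.621978, π⊥ = -5-24·β' ≈ -0.378022 ∈ [-0.5, -0.1) ⇒ IN Λ
candidate 2: (m,n)=(-3,-13) → π∥ = -3-13·β ≈ -70.503571, π⊥ = -3-13·β' ≈ -0.496429 ∈ [-0.5, -0.1) ⇒ IN Λ
candidate 3: (m,n)=(-5,-17) → π∥ = -5-17·β ≈ -93.273901, π⊥ = -5-17·β' ≈ -1.726099 ∉ [-0.5, -0.1) ⇒ out
candidate 4: (m,n)=(2,19) → π∥ = 2+19·β ≈ 100.659066, π⊥ = 2+19·β' ≈ -1.659066 ∉ [-0.5, -0.1) ⇒ out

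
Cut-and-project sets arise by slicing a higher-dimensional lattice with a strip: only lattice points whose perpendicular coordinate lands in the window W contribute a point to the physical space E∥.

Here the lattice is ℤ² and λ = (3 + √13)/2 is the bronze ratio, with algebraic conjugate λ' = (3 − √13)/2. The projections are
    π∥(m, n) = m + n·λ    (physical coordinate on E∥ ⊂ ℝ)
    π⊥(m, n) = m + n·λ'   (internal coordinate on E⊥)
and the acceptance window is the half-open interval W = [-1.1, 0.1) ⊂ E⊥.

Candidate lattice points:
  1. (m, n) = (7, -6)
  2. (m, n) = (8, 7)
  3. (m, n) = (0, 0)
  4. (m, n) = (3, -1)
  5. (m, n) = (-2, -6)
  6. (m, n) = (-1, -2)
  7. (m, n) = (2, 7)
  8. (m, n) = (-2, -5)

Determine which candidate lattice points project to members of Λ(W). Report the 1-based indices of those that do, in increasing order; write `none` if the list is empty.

Compute λ' = (3−√13)/2 = -0.30278, so π⊥(m,n) = m -0.30278·n.
candidate 1: (m,n)=(7,-6) → π∥ = 7-6·λ ≈ -12.81665, π⊥ = 7-6·λ' ≈ 8.81665 ∉ [-1.1, 0.1) ⇒ out
candidate 2: (m,n)=(8,7) → π∥ = 8+7·λ ≈ 31.11943, π⊥ = 8+7·λ' ≈ 5.88057 ∉ [-1.1, 0.1) ⇒ out
candidate 3: (m,n)=(0,0) → π∥ = 0+0·λ ≈ 0.00000, π⊥ = 0+0·λ' ≈ 0.00000 ∈ [-1.1, 0.1) ⇒ IN Λ
candidate 4: (m,n)=(3,-1) → π∥ = 3-1·λ ≈ -0.30278, π⊥ = 3-1·λ' ≈ 3.30278 ∉ [-1.1, 0.1) ⇒ out
candidate 5: (m,n)=(-2,-6) → π∥ = -2-6·λ ≈ -21.81665, π⊥ = -2-6·λ' ≈ -0.18335 ∈ [-1.1, 0.1) ⇒ IN Λ
candidate 6: (m,n)=(-1,-2) → π∥ = -1-2·λ ≈ -7.60555, π⊥ = -1-2·λ' ≈ -0.39445 ∈ [-1.1, 0.1) ⇒ IN Λ
candidate 7: (m,n)=(2,7) → π∥ = 2+7·λ ≈ 25.11943, π⊥ = 2+7·λ' ≈ -0.11943 ∈ [-1.1, 0.1) ⇒ IN Λ
candidate 8: (m,n)=(-2,-5) → π∥ = -2-5·λ ≈ -18.51388, π⊥ = -2-5·λ' ≈ -0.48612 ∈ [-1.1, 0.1) ⇒ IN Λ

3, 5, 6, 7, 8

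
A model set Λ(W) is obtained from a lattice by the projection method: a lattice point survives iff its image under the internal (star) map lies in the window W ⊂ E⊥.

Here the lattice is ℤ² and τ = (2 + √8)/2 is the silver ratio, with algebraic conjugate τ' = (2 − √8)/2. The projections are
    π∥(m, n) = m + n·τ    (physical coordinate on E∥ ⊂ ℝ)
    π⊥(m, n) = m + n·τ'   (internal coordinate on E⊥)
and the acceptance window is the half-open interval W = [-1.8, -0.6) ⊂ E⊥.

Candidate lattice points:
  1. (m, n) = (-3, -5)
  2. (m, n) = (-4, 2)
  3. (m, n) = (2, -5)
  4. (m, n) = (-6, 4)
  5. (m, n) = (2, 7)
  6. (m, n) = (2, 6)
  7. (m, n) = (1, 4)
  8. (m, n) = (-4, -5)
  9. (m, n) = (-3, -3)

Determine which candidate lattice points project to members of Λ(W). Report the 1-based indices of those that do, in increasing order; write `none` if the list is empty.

1, 5, 7, 9

τ' = (2−√8)/2 ≈ -0.41421.
candidate 1: (m,n)=(-3,-5) → π∥ = -3-5·τ ≈ -15.07107, π⊥ = -3-5·τ' ≈ -0.92893 ∈ [-1.8, -0.6) ⇒ IN Λ
candidate 2: (m,n)=(-4,2) → π∥ = -4+2·τ ≈ 0.82843, π⊥ = -4+2·τ' ≈ -4.82843 ∉ [-1.8, -0.6) ⇒ out
candidate 3: (m,n)=(2,-5) → π∥ = 2-5·τ ≈ -10.07107, π⊥ = 2-5·τ' ≈ 4.07107 ∉ [-1.8, -0.6) ⇒ out
candidate 4: (m,n)=(-6,4) → π∥ = -6+4·τ ≈ 3.65685, π⊥ = -6+4·τ' ≈ -7.65685 ∉ [-1.8, -0.6) ⇒ out
candidate 5: (m,n)=(2,7) → π∥ = 2+7·τ ≈ 18.89949, π⊥ = 2+7·τ' ≈ -0.89949 ∈ [-1.8, -0.6) ⇒ IN Λ
candidate 6: (m,n)=(2,6) → π∥ = 2+6·τ ≈ 16.48528, π⊥ = 2+6·τ' ≈ -0.48528 ∉ [-1.8, -0.6) ⇒ out
candidate 7: (m,n)=(1,4) → π∥ = 1+4·τ ≈ 10.65685, π⊥ = 1+4·τ' ≈ -0.65685 ∈ [-1.8, -0.6) ⇒ IN Λ
candidate 8: (m,n)=(-4,-5) → π∥ = -4-5·τ ≈ -16.07107, π⊥ = -4-5·τ' ≈ -1.92893 ∉ [-1.8, -0.6) ⇒ out
candidate 9: (m,n)=(-3,-3) → π∥ = -3-3·τ ≈ -10.24264, π⊥ = -3-3·τ' ≈ -1.75736 ∈ [-1.8, -0.6) ⇒ IN Λ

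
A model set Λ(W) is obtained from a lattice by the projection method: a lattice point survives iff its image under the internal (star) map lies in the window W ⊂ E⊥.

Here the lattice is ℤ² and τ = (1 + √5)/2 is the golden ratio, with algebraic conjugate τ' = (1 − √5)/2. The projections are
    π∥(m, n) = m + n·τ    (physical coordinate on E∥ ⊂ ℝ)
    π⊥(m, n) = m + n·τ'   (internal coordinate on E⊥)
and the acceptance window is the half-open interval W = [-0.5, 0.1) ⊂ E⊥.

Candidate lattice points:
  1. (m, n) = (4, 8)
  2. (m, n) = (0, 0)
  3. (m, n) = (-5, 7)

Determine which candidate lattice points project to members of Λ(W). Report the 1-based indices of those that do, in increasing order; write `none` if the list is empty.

Compute τ' = (1−√5)/2 = -0.6180, so π⊥(m,n) = m -0.6180·n.
#1 (4,8): internal coord 4 + (8)·τ' = -0.9443; -0.9443 ∉ [-0.5, 0.1) → out
#2 (0,0): internal coord 0 + (0)·τ' = +0.0000; +0.0000 ∈ [-0.5, 0.1) → IN Λ
#3 (-5,7): internal coord -5 + (7)·τ' = -9.3262; -9.3262 ∉ [-0.5, 0.1) → out

2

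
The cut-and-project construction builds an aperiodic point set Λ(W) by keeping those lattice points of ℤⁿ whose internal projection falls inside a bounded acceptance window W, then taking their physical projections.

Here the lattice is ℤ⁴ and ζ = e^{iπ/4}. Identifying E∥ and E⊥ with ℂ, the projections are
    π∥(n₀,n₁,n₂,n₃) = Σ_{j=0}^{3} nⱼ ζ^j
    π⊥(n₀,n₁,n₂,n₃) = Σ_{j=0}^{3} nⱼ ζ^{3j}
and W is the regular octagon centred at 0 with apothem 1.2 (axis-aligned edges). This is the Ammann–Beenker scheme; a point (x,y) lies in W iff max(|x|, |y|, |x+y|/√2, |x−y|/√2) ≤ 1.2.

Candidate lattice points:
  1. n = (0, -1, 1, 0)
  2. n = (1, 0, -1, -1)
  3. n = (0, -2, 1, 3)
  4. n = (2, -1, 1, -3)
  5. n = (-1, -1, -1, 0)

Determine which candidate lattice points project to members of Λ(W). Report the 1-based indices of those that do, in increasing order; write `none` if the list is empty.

π⊥(n) = n₀ + n₁ζ³ + n₂ζ⁶ + n₃ζ⁹ where ζ = e^{iπ/4}.
#1 (0, -1, 1, 0): internal (0.707107, -1.707107); octagon support 1.707107 vs apothem 1.2 → ∉ W
#2 (1, 0, -1, -1): internal (0.292893, 0.292893); octagon support 0.414214 vs apothem 1.2 → ∈ W
#3 (0, -2, 1, 3): internal (3.535534, -0.292893); octagon support 3.535534 vs apothem 1.2 → ∉ W
#4 (2, -1, 1, -3): internal (0.585786, -3.828427); octagon support 3.828427 vs apothem 1.2 → ∉ W
#5 (-1, -1, -1, 0): internal (-0.292893, 0.292893); octagon support 0.414214 vs apothem 1.2 → ∈ W

2, 5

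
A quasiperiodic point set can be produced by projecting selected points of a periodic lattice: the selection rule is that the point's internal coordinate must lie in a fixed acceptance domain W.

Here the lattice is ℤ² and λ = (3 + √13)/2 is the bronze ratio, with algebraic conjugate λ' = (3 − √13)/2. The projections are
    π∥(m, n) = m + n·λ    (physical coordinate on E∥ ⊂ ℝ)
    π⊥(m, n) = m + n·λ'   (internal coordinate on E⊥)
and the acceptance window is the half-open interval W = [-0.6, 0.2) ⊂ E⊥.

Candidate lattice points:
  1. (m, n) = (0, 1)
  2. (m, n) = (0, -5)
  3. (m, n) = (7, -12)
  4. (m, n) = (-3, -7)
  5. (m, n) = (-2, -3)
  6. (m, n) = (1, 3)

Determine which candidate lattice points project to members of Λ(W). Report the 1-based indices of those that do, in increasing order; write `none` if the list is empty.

λ' = (3−√13)/2 ≈ -0.3028.
#1 (0,1): internal coord 0 + (1)·λ' = -0.3028; -0.3028 ∈ [-0.6, 0.2) → IN Λ
#2 (0,-5): internal coord 0 + (-5)·λ' = +1.5139; +1.5139 ∉ [-0.6, 0.2) → out
#3 (7,-12): internal coord 7 + (-12)·λ' = +10.6333; +10.6333 ∉ [-0.6, 0.2) → out
#4 (-3,-7): internal coord -3 + (-7)·λ' = -0.8806; -0.8806 ∉ [-0.6, 0.2) → out
#5 (-2,-3): internal coord -2 + (-3)·λ' = -1.0917; -1.0917 ∉ [-0.6, 0.2) → out
#6 (1,3): internal coord 1 + (3)·λ' = +0.0917; +0.0917 ∈ [-0.6, 0.2) → IN Λ

1, 6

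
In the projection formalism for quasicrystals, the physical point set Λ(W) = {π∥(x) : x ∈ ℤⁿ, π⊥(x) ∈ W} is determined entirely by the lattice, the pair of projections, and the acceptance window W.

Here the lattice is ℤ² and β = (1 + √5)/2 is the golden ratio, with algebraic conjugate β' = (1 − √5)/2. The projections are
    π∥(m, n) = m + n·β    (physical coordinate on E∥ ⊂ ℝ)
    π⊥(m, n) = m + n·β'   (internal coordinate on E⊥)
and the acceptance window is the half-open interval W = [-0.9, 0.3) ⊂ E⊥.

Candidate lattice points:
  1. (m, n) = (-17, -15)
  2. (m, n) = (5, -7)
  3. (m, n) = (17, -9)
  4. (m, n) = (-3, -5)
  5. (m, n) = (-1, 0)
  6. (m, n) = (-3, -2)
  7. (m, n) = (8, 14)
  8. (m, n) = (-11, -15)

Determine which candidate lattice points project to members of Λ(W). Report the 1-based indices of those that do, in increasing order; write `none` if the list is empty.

4, 7

Compute β' = (1−√5)/2 = -0.61803, so π⊥(m,n) = m -0.61803·n.
#1 (-17,-15): internal coord -17 + (-15)·β' = -7.72949; -7.72949 ∉ [-0.9, 0.3) → out
#2 (5,-7): internal coord 5 + (-7)·β' = +9.32624; +9.32624 ∉ [-0.9, 0.3) → out
#3 (17,-9): internal coord 17 + (-9)·β' = +22.56231; +22.56231 ∉ [-0.9, 0.3) → out
#4 (-3,-5): internal coord -3 + (-5)·β' = +0.09017; +0.09017 ∈ [-0.9, 0.3) → IN Λ
#5 (-1,0): internal coord -1 + (0)·β' = -1.00000; -1.00000 ∉ [-0.9, 0.3) → out
#6 (-3,-2): internal coord -3 + (-2)·β' = -1.76393; -1.76393 ∉ [-0.9, 0.3) → out
#7 (8,14): internal coord 8 + (14)·β' = -0.65248; -0.65248 ∈ [-0.9, 0.3) → IN Λ
#8 (-11,-15): internal coord -11 + (-15)·β' = -1.72949; -1.72949 ∉ [-0.9, 0.3) → out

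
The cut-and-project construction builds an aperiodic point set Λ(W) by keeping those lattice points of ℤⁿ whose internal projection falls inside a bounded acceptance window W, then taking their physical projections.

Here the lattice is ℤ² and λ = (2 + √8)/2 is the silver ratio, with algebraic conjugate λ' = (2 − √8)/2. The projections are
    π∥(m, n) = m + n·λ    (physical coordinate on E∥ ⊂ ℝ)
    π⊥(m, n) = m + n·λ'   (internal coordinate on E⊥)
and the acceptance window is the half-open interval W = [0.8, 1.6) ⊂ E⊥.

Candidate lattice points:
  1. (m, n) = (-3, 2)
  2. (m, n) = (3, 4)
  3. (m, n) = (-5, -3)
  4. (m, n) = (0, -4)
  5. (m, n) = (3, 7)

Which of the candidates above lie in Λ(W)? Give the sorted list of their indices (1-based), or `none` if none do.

2

λ' = (2−√8)/2 ≈ -0.4142.
[1] lift (-3,2): star map gives -3.8284; window check 0.8 ≤ -3.8284 < 1.6 is false → out
[2] lift (3,4): star map gives 1.3431; window check 0.8 ≤ 1.3431 < 1.6 is true → IN Λ
[3] lift (-5,-3): star map gives -3.7574; window check 0.8 ≤ -3.7574 < 1.6 is false → out
[4] lift (0,-4): star map gives 1.6569; window check 0.8 ≤ 1.6569 < 1.6 is false → out
[5] lift (3,7): star map gives 0.1005; window check 0.8 ≤ 0.1005 < 1.6 is false → out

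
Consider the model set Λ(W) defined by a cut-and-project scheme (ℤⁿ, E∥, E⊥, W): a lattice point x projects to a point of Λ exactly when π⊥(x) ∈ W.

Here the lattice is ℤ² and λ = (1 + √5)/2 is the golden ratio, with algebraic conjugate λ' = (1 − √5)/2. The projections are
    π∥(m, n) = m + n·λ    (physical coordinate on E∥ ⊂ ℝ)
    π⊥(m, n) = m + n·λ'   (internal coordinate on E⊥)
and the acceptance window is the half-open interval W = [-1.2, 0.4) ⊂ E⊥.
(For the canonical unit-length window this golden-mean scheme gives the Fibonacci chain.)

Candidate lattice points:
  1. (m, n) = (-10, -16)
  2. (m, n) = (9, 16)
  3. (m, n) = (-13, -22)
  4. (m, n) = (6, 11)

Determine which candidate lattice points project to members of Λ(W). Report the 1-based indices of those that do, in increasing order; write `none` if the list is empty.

Compute λ' = (1−√5)/2 = -0.61803, so π⊥(m,n) = m -0.61803·n.
#1 (-10,-16): internal coord -10 + (-16)·λ' = -0.11146; -0.11146 ∈ [-1.2, 0.4) → IN Λ
#2 (9,16): internal coord 9 + (16)·λ' = -0.88854; -0.88854 ∈ [-1.2, 0.4) → IN Λ
#3 (-13,-22): internal coord -13 + (-22)·λ' = +0.59675; +0.59675 ∉ [-1.2, 0.4) → out
#4 (6,11): internal coord 6 + (11)·λ' = -0.79837; -0.79837 ∈ [-1.2, 0.4) → IN Λ

1, 2, 4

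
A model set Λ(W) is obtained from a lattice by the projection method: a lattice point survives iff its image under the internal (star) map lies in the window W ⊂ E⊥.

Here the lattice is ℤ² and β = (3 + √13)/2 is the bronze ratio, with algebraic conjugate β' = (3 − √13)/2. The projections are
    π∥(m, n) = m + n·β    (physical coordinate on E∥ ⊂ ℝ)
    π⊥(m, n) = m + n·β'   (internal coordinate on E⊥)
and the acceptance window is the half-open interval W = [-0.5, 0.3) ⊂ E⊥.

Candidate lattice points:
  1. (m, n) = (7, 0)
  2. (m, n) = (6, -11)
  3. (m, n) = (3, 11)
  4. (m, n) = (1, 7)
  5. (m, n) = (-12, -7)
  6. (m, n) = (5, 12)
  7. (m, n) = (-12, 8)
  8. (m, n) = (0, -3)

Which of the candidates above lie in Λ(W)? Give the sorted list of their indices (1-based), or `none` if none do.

Compute β' = (3−√13)/2 = -0.302776, so π⊥(m,n) = m -0.302776·n.
#1 (7,0): internal coord 7 + (0)·β' = +7.000000; +7.000000 ∉ [-0.5, 0.3) → out
#2 (6,-11): internal coord 6 + (-11)·β' = +9.330532; +9.330532 ∉ [-0.5, 0.3) → out
#3 (3,11): internal coord 3 + (11)·β' = -0.330532; -0.330532 ∈ [-0.5, 0.3) → IN Λ
#4 (1,7): internal coord 1 + (7)·β' = -1.119429; -1.119429 ∉ [-0.5, 0.3) → out
#5 (-12,-7): internal coord -12 + (-7)·β' = -9.880571; -9.880571 ∉ [-0.5, 0.3) → out
#6 (5,12): internal coord 5 + (12)·β' = +1.366692; +1.366692 ∉ [-0.5, 0.3) → out
#7 (-12,8): internal coord -12 + (8)·β' = -14.422205; -14.422205 ∉ [-0.5, 0.3) → out
#8 (0,-3): internal coord 0 + (-3)·β' = +0.908327; +0.908327 ∉ [-0.5, 0.3) → out

3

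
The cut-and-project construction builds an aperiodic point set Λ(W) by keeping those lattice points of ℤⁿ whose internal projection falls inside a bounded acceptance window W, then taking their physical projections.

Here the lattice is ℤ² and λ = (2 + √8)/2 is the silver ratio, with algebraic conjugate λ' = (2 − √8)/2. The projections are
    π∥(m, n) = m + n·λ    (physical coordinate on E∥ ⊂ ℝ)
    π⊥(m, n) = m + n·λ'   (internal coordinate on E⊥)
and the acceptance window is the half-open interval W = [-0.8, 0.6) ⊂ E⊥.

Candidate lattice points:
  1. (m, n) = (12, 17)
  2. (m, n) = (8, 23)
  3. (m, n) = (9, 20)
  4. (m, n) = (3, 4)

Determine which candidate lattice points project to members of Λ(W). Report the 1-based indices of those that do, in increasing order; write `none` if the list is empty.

λ' = (2−√8)/2 ≈ -0.4142.
candidate 1: (m,n)=(12,17) → π∥ = 12+17·λ ≈ 53.0416, π⊥ = 12+17·λ' ≈ 4.9584 ∉ [-0.8, 0.6) ⇒ out
candidate 2: (m,n)=(8,23) → π∥ = 8+23·λ ≈ 63.5269, π⊥ = 8+23·λ' ≈ -1.5269 ∉ [-0.8, 0.6) ⇒ out
candidate 3: (m,n)=(9,20) → π∥ = 9+20·λ ≈ 57.2843, π⊥ = 9+20·λ' ≈ 0.7157 ∉ [-0.8, 0.6) ⇒ out
candidate 4: (m,n)=(3,4) → π∥ = 3+4·λ ≈ 12.6569, π⊥ = 3+4·λ' ≈ 1.3431 ∉ [-0.8, 0.6) ⇒ out

none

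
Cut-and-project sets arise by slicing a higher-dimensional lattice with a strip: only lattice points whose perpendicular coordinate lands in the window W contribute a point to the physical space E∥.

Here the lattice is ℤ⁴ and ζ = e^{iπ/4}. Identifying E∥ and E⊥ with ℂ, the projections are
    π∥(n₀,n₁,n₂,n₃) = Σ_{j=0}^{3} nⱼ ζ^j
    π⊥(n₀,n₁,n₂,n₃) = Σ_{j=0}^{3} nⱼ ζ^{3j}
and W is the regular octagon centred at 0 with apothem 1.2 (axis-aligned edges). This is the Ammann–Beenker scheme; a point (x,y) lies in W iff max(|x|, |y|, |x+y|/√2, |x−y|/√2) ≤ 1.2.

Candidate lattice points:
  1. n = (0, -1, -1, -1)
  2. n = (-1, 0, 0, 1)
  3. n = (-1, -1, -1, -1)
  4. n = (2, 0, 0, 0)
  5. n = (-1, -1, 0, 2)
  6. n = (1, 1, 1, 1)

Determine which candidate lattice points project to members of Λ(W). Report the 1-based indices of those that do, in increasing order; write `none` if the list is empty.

With ζ = e^{iπ/4} the internal vectors are ζ^0,ζ^3,ζ^6,ζ^9.
#1 (0, -1, -1, -1): internal (0.000000, -0.414214); octagon support 0.414214 vs apothem 1.2 → ∈ W
#2 (-1, 0, 0, 1): internal (-0.292893, 0.707107); octagon support 0.707107 vs apothem 1.2 → ∈ W
#3 (-1, -1, -1, -1): internal (-1.000000, -0.414214); octagon support 1.000000 vs apothem 1.2 → ∈ W
#4 (2, 0, 0, 0): internal (2.000000, 0.000000); octagon support 2.000000 vs apothem 1.2 → ∉ W
#5 (-1, -1, 0, 2): internal (1.121320, 0.707107); octagon support 1.292893 vs apothem 1.2 → ∉ W
#6 (1, 1, 1, 1): internal (1.000000, 0.414214); octagon support 1.000000 vs apothem 1.2 → ∈ W

1, 2, 3, 6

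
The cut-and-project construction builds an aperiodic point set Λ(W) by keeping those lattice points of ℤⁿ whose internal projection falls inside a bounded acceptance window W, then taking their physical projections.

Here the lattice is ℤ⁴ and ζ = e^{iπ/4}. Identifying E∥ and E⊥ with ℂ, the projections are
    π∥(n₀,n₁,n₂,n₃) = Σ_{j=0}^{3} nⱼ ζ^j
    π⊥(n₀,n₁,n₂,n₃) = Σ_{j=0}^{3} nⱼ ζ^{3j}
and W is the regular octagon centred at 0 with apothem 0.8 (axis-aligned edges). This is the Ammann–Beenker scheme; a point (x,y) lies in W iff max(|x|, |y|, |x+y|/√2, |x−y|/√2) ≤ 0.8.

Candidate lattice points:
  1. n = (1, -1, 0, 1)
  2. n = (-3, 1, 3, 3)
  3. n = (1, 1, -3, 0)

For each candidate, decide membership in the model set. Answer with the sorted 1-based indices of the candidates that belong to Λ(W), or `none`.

Internal map: ζ^{3j} for j=0..3 gives (1,0), (−√2/2,√2/2), (0,−1), (√2/2,√2/2).
candidate 1: n = (1, -1, 0, 1) → π⊥ ≈ (+2.4142, +0.0000); max(|x|,|y|,|x±y|/√2) = 2.4142 > 0.8 ⇒ ∉ W
candidate 2: n = (-3, 1, 3, 3) → π⊥ ≈ (-1.5858, -0.1716); max(|x|,|y|,|x±y|/√2) = 1.5858 > 0.8 ⇒ ∉ W
candidate 3: n = (1, 1, -3, 0) → π⊥ ≈ (+0.2929, +3.7071); max(|x|,|y|,|x±y|/√2) = 3.7071 > 0.8 ⇒ ∉ W

none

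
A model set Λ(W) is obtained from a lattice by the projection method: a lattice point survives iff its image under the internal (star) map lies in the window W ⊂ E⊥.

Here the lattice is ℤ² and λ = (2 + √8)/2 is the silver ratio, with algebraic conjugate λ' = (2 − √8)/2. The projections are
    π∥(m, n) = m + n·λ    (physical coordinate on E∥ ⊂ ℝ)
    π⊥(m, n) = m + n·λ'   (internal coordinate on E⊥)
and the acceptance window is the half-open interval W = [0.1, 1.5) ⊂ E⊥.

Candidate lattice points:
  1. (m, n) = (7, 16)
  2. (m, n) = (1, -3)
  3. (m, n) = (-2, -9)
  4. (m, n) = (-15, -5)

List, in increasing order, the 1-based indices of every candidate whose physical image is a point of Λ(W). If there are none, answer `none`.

1

Numerically λ ≈ 2.414214 and λ' = −1/λ ≈ -0.414214.
candidate 1: (m,n)=(7,16) → π∥ = 7+16·λ ≈ 45.627417, π⊥ = 7+16·λ' ≈ 0.372583 ∈ [0.1, 1.5) ⇒ IN Λ
candidate 2: (m,n)=(1,-3) → π∥ = 1-3·λ ≈ -6.242641, π⊥ = 1-3·λ' ≈ 2.242641 ∉ [0.1, 1.5) ⇒ out
candidate 3: (m,n)=(-2,-9) → π∥ = -2-9·λ ≈ -23.727922, π⊥ = -2-9·λ' ≈ 1.727922 ∉ [0.1, 1.5) ⇒ out
candidate 4: (m,n)=(-15,-5) → π∥ = -15-5·λ ≈ -27.071068, π⊥ = -15-5·λ' ≈ -12.928932 ∉ [0.1, 1.5) ⇒ out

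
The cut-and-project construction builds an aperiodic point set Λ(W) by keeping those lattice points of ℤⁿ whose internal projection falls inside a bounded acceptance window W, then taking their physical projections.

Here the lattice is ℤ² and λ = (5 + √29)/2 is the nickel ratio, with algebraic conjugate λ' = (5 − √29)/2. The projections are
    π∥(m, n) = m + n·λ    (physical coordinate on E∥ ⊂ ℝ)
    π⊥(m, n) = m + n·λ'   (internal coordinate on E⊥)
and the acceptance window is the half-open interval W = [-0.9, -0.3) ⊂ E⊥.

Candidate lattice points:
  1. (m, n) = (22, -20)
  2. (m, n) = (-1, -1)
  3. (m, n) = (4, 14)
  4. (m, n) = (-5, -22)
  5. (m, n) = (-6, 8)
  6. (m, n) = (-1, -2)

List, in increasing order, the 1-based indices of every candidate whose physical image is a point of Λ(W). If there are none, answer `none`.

2, 4, 6

λ' = (5−√29)/2 ≈ -0.1926.
[1] lift (22,-20): star map gives 25.8516; window check -0.9 ≤ 25.8516 < -0.3 is false → out
[2] lift (-1,-1): star map gives -0.8074; window check -0.9 ≤ -0.8074 < -0.3 is true → IN Λ
[3] lift (4,14): star map gives 1.3038; window check -0.9 ≤ 1.3038 < -0.3 is false → out
[4] lift (-5,-22): star map gives -0.7632; window check -0.9 ≤ -0.7632 < -0.3 is true → IN Λ
[5] lift (-6,8): star map gives -7.5407; window check -0.9 ≤ -7.5407 < -0.3 is false → out
[6] lift (-1,-2): star map gives -0.6148; window check -0.9 ≤ -0.6148 < -0.3 is true → IN Λ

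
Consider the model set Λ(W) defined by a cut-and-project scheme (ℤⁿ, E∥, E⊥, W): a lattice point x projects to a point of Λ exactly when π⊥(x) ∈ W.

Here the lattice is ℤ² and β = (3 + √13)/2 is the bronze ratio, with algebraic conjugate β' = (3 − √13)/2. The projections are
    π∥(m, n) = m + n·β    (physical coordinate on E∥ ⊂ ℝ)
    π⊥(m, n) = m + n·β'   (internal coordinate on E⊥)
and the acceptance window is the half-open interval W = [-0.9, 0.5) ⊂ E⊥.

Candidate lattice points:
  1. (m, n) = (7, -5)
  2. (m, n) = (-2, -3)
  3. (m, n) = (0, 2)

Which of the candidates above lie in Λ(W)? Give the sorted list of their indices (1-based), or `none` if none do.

Numerically β ≈ 3.302776 and β' = −1/β ≈ -0.302776.
candidate 1: (m,n)=(7,-5) → π∥ = 7-5·β ≈ -9.513878, π⊥ = 7-5·β' ≈ 8.513878 ∉ [-0.9, 0.5) ⇒ out
candidate 2: (m,n)=(-2,-3) → π∥ = -2-3·β ≈ -11.908327, π⊥ = -2-3·β' ≈ -1.091673 ∉ [-0.9, 0.5) ⇒ out
candidate 3: (m,n)=(0,2) → π∥ = 0+2·β ≈ 6.605551, π⊥ = 0+2·β' ≈ -0.605551 ∈ [-0.9, 0.5) ⇒ IN Λ

3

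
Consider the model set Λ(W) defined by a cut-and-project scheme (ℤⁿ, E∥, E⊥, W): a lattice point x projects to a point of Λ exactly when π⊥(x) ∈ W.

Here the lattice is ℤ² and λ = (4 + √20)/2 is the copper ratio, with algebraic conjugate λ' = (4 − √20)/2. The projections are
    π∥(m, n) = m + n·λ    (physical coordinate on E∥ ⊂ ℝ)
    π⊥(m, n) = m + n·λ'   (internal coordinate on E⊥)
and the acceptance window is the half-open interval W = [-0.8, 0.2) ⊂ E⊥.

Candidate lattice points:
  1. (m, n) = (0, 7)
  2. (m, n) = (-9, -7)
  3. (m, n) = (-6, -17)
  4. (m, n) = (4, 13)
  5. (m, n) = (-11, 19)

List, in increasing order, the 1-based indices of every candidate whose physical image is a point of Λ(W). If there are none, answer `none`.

none

Compute λ' = (4−√20)/2 = -0.23607, so π⊥(m,n) = m -0.23607·n.
[1] lift (0,7): star map gives -1.65248; window check -0.8 ≤ -1.65248 < 0.2 is false → out
[2] lift (-9,-7): star map gives -7.34752; window check -0.8 ≤ -7.34752 < 0.2 is false → out
[3] lift (-6,-17): star map gives -1.98684; window check -0.8 ≤ -1.98684 < 0.2 is false → out
[4] lift (4,13): star map gives 0.93112; window check -0.8 ≤ 0.93112 < 0.2 is false → out
[5] lift (-11,19): star map gives -15.48529; window check -0.8 ≤ -15.48529 < 0.2 is false → out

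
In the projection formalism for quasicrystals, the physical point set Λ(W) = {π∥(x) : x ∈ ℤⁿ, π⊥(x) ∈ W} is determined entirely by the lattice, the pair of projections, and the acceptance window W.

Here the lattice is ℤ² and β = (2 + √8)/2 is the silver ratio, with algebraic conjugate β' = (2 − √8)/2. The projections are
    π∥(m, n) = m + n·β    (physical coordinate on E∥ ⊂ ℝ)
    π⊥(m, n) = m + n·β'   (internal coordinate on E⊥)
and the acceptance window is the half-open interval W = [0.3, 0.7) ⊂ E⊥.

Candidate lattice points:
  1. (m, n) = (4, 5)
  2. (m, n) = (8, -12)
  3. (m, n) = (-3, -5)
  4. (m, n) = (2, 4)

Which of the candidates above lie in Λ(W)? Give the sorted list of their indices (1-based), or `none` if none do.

Numerically β ≈ 2.4142 and β' = −1/β ≈ -0.4142.
candidate 1: (m,n)=(4,5) → π∥ = 4+5·β ≈ 16.0711, π⊥ = 4+5·β' ≈ 1.9289 ∉ [0.3, 0.7) ⇒ out
candidate 2: (m,n)=(8,-12) → π∥ = 8-12·β ≈ -20.9706, π⊥ = 8-12·β' ≈ 12.9706 ∉ [0.3, 0.7) ⇒ out
candidate 3: (m,n)=(-3,-5) → π∥ = -3-5·β ≈ -15.0711, π⊥ = -3-5·β' ≈ -0.9289 ∉ [0.3, 0.7) ⇒ out
candidate 4: (m,n)=(2,4) → π∥ = 2+4·β ≈ 11.6569, π⊥ = 2+4·β' ≈ 0.3431 ∈ [0.3, 0.7) ⇒ IN Λ

4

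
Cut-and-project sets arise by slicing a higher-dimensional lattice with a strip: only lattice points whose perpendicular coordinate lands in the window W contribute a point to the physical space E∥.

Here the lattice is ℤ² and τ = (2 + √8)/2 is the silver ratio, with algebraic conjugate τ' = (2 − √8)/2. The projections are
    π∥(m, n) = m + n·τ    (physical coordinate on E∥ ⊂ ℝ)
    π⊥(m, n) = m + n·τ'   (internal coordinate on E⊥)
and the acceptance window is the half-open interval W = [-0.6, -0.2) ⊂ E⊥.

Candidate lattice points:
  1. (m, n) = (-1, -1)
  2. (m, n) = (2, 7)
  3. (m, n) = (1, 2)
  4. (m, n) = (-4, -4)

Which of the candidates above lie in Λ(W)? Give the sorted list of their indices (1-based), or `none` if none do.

1

Compute τ' = (2−√8)/2 = -0.4142, so π⊥(m,n) = m -0.4142·n.
#1 (-1,-1): internal coord -1 + (-1)·τ' = -0.5858; -0.5858 ∈ [-0.6, -0.2) → IN Λ
#2 (2,7): internal coord 2 + (7)·τ' = -0.8995; -0.8995 ∉ [-0.6, -0.2) → out
#3 (1,2): internal coord 1 + (2)·τ' = +0.1716; +0.1716 ∉ [-0.6, -0.2) → out
#4 (-4,-4): internal coord -4 + (-4)·τ' = -2.3431; -2.3431 ∉ [-0.6, -0.2) → out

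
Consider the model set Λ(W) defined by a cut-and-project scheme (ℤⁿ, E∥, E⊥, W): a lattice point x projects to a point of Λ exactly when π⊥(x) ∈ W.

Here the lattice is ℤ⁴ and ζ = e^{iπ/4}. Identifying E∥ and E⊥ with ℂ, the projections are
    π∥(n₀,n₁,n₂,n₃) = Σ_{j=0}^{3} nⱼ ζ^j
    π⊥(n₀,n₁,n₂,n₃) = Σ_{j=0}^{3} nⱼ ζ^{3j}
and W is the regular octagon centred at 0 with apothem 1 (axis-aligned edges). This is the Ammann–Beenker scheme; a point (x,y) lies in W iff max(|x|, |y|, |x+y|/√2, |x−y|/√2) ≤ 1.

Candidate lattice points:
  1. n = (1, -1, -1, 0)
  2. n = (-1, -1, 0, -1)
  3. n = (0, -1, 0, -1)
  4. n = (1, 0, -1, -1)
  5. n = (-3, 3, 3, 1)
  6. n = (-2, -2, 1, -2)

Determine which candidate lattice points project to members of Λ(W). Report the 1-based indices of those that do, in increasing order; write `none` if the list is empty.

With ζ = e^{iπ/4} the internal vectors are ζ^0,ζ^3,ζ^6,ζ^9.
#1 (1, -1, -1, 0): internal (1.7071, 0.2929); octagon support 1.7071 vs apothem 1 → ∉ W
#2 (-1, -1, 0, -1): internal (-1.0000, -1.4142); octagon support 1.7071 vs apothem 1 → ∉ W
#3 (0, -1, 0, -1): internal (0.0000, -1.4142); octagon support 1.4142 vs apothem 1 → ∉ W
#4 (1, 0, -1, -1): internal (0.2929, 0.2929); octagon support 0.4142 vs apothem 1 → ∈ W
#5 (-3, 3, 3, 1): internal (-4.4142, -0.1716); octagon support 4.4142 vs apothem 1 → ∉ W
#6 (-2, -2, 1, -2): internal (-2.0000, -3.8284); octagon support 4.1213 vs apothem 1 → ∉ W

4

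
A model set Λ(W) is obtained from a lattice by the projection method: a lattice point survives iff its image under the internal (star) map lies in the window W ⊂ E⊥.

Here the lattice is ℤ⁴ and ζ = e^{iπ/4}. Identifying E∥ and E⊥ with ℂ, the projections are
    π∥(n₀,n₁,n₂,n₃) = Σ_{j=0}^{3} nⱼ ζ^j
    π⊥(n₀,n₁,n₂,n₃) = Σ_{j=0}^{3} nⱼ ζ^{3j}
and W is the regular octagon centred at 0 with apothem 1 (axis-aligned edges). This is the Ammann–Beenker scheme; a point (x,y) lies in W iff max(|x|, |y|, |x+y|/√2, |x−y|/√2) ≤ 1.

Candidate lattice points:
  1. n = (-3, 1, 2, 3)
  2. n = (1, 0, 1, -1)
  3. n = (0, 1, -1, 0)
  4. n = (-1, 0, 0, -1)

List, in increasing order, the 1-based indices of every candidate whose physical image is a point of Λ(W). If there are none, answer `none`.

Internal map: ζ^{3j} for j=0..3 gives (1,0), (−√2/2,√2/2), (0,−1), (√2/2,√2/2).
candidate 1: n = (-3, 1, 2, 3) → π⊥ ≈ (-1.585786, +0.828427); max(|x|,|y|,|x±y|/√2) = 1.707107 > 1 ⇒ ∉ W
candidate 2: n = (1, 0, 1, -1) → π⊥ ≈ (+0.292893, -1.707107); max(|x|,|y|,|x±y|/√2) = 1.707107 > 1 ⇒ ∉ W
candidate 3: n = (0, 1, -1, 0) → π⊥ ≈ (-0.707107, +1.707107); max(|x|,|y|,|x±y|/√2) = 1.707107 > 1 ⇒ ∉ W
candidate 4: n = (-1, 0, 0, -1) → π⊥ ≈ (-1.707107, -0.707107); max(|x|,|y|,|x±y|/√2) = 1.707107 > 1 ⇒ ∉ W

none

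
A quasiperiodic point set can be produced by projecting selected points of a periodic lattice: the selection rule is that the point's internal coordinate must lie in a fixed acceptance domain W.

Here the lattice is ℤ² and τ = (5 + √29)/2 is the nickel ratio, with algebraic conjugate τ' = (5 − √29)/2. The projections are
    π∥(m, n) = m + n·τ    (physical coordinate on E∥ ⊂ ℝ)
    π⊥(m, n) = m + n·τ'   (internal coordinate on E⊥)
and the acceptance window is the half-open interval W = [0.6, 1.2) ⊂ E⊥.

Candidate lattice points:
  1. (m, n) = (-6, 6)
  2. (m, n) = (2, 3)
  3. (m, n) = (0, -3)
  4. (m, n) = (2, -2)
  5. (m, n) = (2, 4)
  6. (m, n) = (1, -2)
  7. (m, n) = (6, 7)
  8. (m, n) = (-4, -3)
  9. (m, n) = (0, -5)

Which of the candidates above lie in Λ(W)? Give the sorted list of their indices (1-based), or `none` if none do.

Compute τ' = (5−√29)/2 = -0.1926, so π⊥(m,n) = m -0.1926·n.
candidate 1: (m,n)=(-6,6) → π∥ = -6+6·τ ≈ 25.1555, π⊥ = -6+6·τ' ≈ -7.1555 ∉ [0.6, 1.2) ⇒ out
candidate 2: (m,n)=(2,3) → π∥ = 2+3·τ ≈ 17.5777, π⊥ = 2+3·τ' ≈ 1.4223 ∉ [0.6, 1.2) ⇒ out
candidate 3: (m,n)=(0,-3) → π∥ = 0-3·τ ≈ -15.5777, π⊥ = 0-3·τ' ≈ 0.5777 ∉ [0.6, 1.2) ⇒ out
candidate 4: (m,n)=(2,-2) → π∥ = 2-2·τ ≈ -8.3852, π⊥ = 2-2·τ' ≈ 2.3852 ∉ [0.6, 1.2) ⇒ out
candidate 5: (m,n)=(2,4) → π∥ = 2+4·τ ≈ 22.7703, π⊥ = 2+4·τ' ≈ 1.2297 ∉ [0.6, 1.2) ⇒ out
candidate 6: (m,n)=(1,-2) → π∥ = 1-2·τ ≈ -9.3852, π⊥ = 1-2·τ' ≈ 1.3852 ∉ [0.6, 1.2) ⇒ out
candidate 7: (m,n)=(6,7) → π∥ = 6+7·τ ≈ 42.3481, π⊥ = 6+7·τ' ≈ 4.6519 ∉ [0.6, 1.2) ⇒ out
candidate 8: (m,n)=(-4,-3) → π∥ = -4-3·τ ≈ -19.5777, π⊥ = -4-3·τ' ≈ -3.4223 ∉ [0.6, 1.2) ⇒ out
candidate 9: (m,n)=(0,-5) → π∥ = 0-5·τ ≈ -25.9629, π⊥ = 0-5·τ' ≈ 0.9629 ∈ [0.6, 1.2) ⇒ IN Λ

9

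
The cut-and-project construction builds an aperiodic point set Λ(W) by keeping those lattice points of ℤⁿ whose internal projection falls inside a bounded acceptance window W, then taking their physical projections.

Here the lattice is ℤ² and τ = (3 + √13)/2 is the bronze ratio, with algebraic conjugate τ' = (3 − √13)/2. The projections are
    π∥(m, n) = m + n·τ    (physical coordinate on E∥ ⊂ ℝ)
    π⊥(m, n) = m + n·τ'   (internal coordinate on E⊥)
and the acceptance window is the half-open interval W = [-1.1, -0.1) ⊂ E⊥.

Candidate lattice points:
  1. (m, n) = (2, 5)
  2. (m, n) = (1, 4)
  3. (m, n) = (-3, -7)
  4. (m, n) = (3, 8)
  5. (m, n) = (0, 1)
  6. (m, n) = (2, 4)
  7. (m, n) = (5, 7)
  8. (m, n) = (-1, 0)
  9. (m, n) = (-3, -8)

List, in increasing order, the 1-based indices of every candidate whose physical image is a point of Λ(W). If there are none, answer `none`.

2, 3, 5, 8, 9

τ' = (3−√13)/2 ≈ -0.3028.
candidate 1: (m,n)=(2,5) → π∥ = 2+5·τ ≈ 18.5139, π⊥ = 2+5·τ' ≈ 0.4861 ∉ [-1.1, -0.1) ⇒ out
candidate 2: (m,n)=(1,4) → π∥ = 1+4·τ ≈ 14.2111, π⊥ = 1+4·τ' ≈ -0.2111 ∈ [-1.1, -0.1) ⇒ IN Λ
candidate 3: (m,n)=(-3,-7) → π∥ = -3-7·τ ≈ -26.1194, π⊥ = -3-7·τ' ≈ -0.8806 ∈ [-1.1, -0.1) ⇒ IN Λ
candidate 4: (m,n)=(3,8) → π∥ = 3+8·τ ≈ 29.4222, π⊥ = 3+8·τ' ≈ 0.5778 ∉ [-1.1, -0.1) ⇒ out
candidate 5: (m,n)=(0,1) → π∥ = 0+1·τ ≈ 3.3028, π⊥ = 0+1·τ' ≈ -0.3028 ∈ [-1.1, -0.1) ⇒ IN Λ
candidate 6: (m,n)=(2,4) → π∥ = 2+4·τ ≈ 15.2111, π⊥ = 2+4·τ' ≈ 0.7889 ∉ [-1.1, -0.1) ⇒ out
candidate 7: (m,n)=(5,7) → π∥ = 5+7·τ ≈ 28.1194, π⊥ = 5+7·τ' ≈ 2.8806 ∉ [-1.1, -0.1) ⇒ out
candidate 8: (m,n)=(-1,0) → π∥ = -1+0·τ ≈ -1.0000, π⊥ = -1+0·τ' ≈ -1.0000 ∈ [-1.1, -0.1) ⇒ IN Λ
candidate 9: (m,n)=(-3,-8) → π∥ = -3-8·τ ≈ -29.4222, π⊥ = -3-8·τ' ≈ -0.5778 ∈ [-1.1, -0.1) ⇒ IN Λ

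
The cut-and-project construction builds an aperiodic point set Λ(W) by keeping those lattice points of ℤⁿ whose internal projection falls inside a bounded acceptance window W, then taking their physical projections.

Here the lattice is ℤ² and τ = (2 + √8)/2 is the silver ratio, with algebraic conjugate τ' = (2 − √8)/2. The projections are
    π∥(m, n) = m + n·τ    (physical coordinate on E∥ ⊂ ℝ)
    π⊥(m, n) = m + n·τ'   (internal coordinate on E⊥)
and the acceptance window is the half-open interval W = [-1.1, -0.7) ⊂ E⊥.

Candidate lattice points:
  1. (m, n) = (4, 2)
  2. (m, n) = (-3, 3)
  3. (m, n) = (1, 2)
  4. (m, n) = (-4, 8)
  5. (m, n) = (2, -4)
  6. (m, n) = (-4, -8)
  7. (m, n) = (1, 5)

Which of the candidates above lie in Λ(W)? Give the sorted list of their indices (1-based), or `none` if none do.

Numerically τ ≈ 2.4142 and τ' = −1/τ ≈ -0.4142.
[1] lift (4,2): star map gives 3.1716; window check -1.1 ≤ 3.1716 < -0.7 is false → out
[2] lift (-3,3): star map gives -4.2426; window check -1.1 ≤ -4.2426 < -0.7 is false → out
[3] lift (1,2): star map gives 0.1716; window check -1.1 ≤ 0.1716 < -0.7 is false → out
[4] lift (-4,8): star map gives -7.3137; window check -1.1 ≤ -7.3137 < -0.7 is false → out
[5] lift (2,-4): star map gives 3.6569; window check -1.1 ≤ 3.6569 < -0.7 is false → out
[6] lift (-4,-8): star map gives -0.6863; window check -1.1 ≤ -0.6863 < -0.7 is false → out
[7] lift (1,5): star map gives -1.0711; window check -1.1 ≤ -1.0711 < -0.7 is true → IN Λ

7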